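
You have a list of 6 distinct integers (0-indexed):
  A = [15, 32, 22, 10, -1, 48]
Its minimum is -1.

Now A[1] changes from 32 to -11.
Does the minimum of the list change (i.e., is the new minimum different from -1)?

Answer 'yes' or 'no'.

Old min = -1
Change: A[1] 32 -> -11
Changed element was NOT the min; min changes only if -11 < -1.
New min = -11; changed? yes

Answer: yes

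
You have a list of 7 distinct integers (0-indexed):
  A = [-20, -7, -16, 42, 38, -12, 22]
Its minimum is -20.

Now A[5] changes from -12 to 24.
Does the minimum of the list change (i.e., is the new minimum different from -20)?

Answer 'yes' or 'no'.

Old min = -20
Change: A[5] -12 -> 24
Changed element was NOT the min; min changes only if 24 < -20.
New min = -20; changed? no

Answer: no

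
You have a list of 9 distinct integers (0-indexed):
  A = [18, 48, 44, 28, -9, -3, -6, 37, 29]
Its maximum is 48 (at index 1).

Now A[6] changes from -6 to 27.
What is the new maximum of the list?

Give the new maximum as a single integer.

Old max = 48 (at index 1)
Change: A[6] -6 -> 27
Changed element was NOT the old max.
  New max = max(old_max, new_val) = max(48, 27) = 48

Answer: 48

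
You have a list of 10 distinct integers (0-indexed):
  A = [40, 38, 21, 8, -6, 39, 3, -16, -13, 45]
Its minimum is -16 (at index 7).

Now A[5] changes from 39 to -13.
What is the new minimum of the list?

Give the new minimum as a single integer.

Old min = -16 (at index 7)
Change: A[5] 39 -> -13
Changed element was NOT the old min.
  New min = min(old_min, new_val) = min(-16, -13) = -16

Answer: -16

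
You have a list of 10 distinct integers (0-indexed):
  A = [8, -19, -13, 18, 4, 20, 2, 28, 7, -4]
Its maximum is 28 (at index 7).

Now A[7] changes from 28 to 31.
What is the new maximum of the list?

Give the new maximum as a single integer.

Old max = 28 (at index 7)
Change: A[7] 28 -> 31
Changed element WAS the max -> may need rescan.
  Max of remaining elements: 20
  New max = max(31, 20) = 31

Answer: 31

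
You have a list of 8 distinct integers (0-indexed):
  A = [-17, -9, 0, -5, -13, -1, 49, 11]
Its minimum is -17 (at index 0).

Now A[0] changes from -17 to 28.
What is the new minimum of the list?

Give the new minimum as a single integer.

Old min = -17 (at index 0)
Change: A[0] -17 -> 28
Changed element WAS the min. Need to check: is 28 still <= all others?
  Min of remaining elements: -13
  New min = min(28, -13) = -13

Answer: -13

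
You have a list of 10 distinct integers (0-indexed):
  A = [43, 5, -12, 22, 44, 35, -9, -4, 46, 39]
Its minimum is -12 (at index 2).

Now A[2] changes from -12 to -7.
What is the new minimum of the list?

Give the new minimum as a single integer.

Answer: -9

Derivation:
Old min = -12 (at index 2)
Change: A[2] -12 -> -7
Changed element WAS the min. Need to check: is -7 still <= all others?
  Min of remaining elements: -9
  New min = min(-7, -9) = -9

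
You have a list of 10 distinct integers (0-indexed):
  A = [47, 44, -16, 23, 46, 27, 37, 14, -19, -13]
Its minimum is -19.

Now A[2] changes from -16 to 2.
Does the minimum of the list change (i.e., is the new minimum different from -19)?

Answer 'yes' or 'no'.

Old min = -19
Change: A[2] -16 -> 2
Changed element was NOT the min; min changes only if 2 < -19.
New min = -19; changed? no

Answer: no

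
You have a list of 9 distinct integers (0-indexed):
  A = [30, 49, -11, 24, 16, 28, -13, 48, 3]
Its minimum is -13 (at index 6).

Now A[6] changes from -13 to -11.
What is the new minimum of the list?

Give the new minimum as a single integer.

Old min = -13 (at index 6)
Change: A[6] -13 -> -11
Changed element WAS the min. Need to check: is -11 still <= all others?
  Min of remaining elements: -11
  New min = min(-11, -11) = -11

Answer: -11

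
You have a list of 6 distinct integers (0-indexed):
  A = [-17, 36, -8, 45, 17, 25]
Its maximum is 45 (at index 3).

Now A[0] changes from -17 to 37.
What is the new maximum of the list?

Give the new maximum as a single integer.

Old max = 45 (at index 3)
Change: A[0] -17 -> 37
Changed element was NOT the old max.
  New max = max(old_max, new_val) = max(45, 37) = 45

Answer: 45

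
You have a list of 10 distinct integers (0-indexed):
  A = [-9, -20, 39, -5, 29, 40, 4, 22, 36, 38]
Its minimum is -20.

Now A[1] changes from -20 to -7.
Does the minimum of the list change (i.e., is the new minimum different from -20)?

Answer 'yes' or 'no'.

Answer: yes

Derivation:
Old min = -20
Change: A[1] -20 -> -7
Changed element was the min; new min must be rechecked.
New min = -9; changed? yes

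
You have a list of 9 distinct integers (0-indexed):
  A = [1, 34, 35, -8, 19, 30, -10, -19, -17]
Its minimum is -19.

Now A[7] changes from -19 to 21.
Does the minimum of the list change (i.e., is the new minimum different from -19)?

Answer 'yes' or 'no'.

Old min = -19
Change: A[7] -19 -> 21
Changed element was the min; new min must be rechecked.
New min = -17; changed? yes

Answer: yes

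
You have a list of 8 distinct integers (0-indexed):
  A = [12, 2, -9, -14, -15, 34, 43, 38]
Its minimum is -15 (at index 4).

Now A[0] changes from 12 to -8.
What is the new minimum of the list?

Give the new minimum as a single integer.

Answer: -15

Derivation:
Old min = -15 (at index 4)
Change: A[0] 12 -> -8
Changed element was NOT the old min.
  New min = min(old_min, new_val) = min(-15, -8) = -15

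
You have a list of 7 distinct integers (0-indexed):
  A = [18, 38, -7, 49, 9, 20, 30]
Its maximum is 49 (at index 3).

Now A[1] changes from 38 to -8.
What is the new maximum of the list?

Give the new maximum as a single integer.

Answer: 49

Derivation:
Old max = 49 (at index 3)
Change: A[1] 38 -> -8
Changed element was NOT the old max.
  New max = max(old_max, new_val) = max(49, -8) = 49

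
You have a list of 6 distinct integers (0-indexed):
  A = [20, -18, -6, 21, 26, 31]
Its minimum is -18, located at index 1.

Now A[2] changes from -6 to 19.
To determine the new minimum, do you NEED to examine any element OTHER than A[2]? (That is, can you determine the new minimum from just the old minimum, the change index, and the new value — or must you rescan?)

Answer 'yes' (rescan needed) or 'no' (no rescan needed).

Old min = -18 at index 1
Change at index 2: -6 -> 19
Index 2 was NOT the min. New min = min(-18, 19). No rescan of other elements needed.
Needs rescan: no

Answer: no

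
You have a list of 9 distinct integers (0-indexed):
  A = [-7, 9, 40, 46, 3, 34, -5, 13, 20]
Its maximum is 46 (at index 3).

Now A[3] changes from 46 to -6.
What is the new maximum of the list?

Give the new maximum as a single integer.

Old max = 46 (at index 3)
Change: A[3] 46 -> -6
Changed element WAS the max -> may need rescan.
  Max of remaining elements: 40
  New max = max(-6, 40) = 40

Answer: 40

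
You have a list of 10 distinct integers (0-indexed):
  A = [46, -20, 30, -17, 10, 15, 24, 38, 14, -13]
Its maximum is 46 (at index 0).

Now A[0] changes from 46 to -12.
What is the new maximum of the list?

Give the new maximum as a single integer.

Old max = 46 (at index 0)
Change: A[0] 46 -> -12
Changed element WAS the max -> may need rescan.
  Max of remaining elements: 38
  New max = max(-12, 38) = 38

Answer: 38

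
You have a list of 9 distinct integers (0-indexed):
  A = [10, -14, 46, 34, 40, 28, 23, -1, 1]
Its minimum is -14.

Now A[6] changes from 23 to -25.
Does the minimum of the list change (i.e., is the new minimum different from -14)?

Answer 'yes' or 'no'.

Answer: yes

Derivation:
Old min = -14
Change: A[6] 23 -> -25
Changed element was NOT the min; min changes only if -25 < -14.
New min = -25; changed? yes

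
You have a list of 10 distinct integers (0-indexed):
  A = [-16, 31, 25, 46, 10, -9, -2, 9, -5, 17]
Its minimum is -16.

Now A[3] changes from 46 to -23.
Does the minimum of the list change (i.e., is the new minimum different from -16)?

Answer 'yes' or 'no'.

Answer: yes

Derivation:
Old min = -16
Change: A[3] 46 -> -23
Changed element was NOT the min; min changes only if -23 < -16.
New min = -23; changed? yes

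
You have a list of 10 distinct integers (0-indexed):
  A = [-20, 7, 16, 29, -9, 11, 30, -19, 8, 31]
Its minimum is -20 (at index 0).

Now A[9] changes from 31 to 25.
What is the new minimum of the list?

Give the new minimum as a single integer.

Old min = -20 (at index 0)
Change: A[9] 31 -> 25
Changed element was NOT the old min.
  New min = min(old_min, new_val) = min(-20, 25) = -20

Answer: -20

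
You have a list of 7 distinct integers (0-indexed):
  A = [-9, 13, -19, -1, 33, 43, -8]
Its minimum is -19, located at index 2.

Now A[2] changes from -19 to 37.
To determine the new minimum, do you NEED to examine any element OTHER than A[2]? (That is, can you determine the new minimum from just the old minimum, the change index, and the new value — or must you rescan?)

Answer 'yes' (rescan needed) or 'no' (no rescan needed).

Old min = -19 at index 2
Change at index 2: -19 -> 37
Index 2 WAS the min and new value 37 > old min -19. Must rescan other elements to find the new min.
Needs rescan: yes

Answer: yes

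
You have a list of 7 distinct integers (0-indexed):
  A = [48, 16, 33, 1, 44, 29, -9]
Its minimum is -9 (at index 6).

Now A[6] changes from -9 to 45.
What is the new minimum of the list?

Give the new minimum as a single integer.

Old min = -9 (at index 6)
Change: A[6] -9 -> 45
Changed element WAS the min. Need to check: is 45 still <= all others?
  Min of remaining elements: 1
  New min = min(45, 1) = 1

Answer: 1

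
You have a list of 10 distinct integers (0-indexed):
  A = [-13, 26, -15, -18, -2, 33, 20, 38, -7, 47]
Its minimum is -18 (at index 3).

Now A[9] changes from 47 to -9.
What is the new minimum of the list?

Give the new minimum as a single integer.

Old min = -18 (at index 3)
Change: A[9] 47 -> -9
Changed element was NOT the old min.
  New min = min(old_min, new_val) = min(-18, -9) = -18

Answer: -18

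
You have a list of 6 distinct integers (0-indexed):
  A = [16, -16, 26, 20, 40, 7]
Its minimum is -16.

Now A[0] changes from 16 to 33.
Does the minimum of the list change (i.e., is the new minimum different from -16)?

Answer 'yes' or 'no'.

Answer: no

Derivation:
Old min = -16
Change: A[0] 16 -> 33
Changed element was NOT the min; min changes only if 33 < -16.
New min = -16; changed? no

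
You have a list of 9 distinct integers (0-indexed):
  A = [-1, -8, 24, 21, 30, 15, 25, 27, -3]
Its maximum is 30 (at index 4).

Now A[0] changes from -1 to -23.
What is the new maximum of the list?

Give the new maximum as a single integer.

Old max = 30 (at index 4)
Change: A[0] -1 -> -23
Changed element was NOT the old max.
  New max = max(old_max, new_val) = max(30, -23) = 30

Answer: 30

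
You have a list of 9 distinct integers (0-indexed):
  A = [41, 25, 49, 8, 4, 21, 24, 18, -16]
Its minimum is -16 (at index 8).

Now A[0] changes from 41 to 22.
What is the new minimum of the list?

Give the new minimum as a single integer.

Old min = -16 (at index 8)
Change: A[0] 41 -> 22
Changed element was NOT the old min.
  New min = min(old_min, new_val) = min(-16, 22) = -16

Answer: -16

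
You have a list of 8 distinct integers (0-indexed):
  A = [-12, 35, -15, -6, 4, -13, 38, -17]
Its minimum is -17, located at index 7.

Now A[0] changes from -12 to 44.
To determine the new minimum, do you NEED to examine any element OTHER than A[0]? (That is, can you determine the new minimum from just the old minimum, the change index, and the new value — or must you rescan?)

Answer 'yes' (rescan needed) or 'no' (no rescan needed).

Answer: no

Derivation:
Old min = -17 at index 7
Change at index 0: -12 -> 44
Index 0 was NOT the min. New min = min(-17, 44). No rescan of other elements needed.
Needs rescan: no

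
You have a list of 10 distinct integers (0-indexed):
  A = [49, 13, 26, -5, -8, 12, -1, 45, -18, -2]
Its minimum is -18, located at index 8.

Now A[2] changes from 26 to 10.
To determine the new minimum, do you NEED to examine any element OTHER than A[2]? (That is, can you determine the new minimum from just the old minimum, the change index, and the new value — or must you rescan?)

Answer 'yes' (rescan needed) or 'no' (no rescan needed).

Answer: no

Derivation:
Old min = -18 at index 8
Change at index 2: 26 -> 10
Index 2 was NOT the min. New min = min(-18, 10). No rescan of other elements needed.
Needs rescan: no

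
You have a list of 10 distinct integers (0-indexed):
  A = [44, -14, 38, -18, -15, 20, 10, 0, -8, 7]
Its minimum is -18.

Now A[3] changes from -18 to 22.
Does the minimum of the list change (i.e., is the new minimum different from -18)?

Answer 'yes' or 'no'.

Old min = -18
Change: A[3] -18 -> 22
Changed element was the min; new min must be rechecked.
New min = -15; changed? yes

Answer: yes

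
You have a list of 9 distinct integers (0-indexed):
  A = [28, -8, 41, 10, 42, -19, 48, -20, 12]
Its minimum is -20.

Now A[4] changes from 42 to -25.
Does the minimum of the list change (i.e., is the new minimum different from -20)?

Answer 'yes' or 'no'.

Old min = -20
Change: A[4] 42 -> -25
Changed element was NOT the min; min changes only if -25 < -20.
New min = -25; changed? yes

Answer: yes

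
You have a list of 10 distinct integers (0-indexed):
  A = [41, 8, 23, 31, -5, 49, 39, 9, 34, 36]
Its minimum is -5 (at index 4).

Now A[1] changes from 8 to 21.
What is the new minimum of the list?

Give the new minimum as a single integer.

Answer: -5

Derivation:
Old min = -5 (at index 4)
Change: A[1] 8 -> 21
Changed element was NOT the old min.
  New min = min(old_min, new_val) = min(-5, 21) = -5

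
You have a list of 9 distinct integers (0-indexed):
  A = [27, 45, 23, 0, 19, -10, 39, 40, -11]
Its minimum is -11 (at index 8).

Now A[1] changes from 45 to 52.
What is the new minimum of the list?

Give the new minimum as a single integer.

Old min = -11 (at index 8)
Change: A[1] 45 -> 52
Changed element was NOT the old min.
  New min = min(old_min, new_val) = min(-11, 52) = -11

Answer: -11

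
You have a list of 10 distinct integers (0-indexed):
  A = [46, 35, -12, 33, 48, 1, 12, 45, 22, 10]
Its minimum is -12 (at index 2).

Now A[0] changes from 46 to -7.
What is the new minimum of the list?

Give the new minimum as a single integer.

Old min = -12 (at index 2)
Change: A[0] 46 -> -7
Changed element was NOT the old min.
  New min = min(old_min, new_val) = min(-12, -7) = -12

Answer: -12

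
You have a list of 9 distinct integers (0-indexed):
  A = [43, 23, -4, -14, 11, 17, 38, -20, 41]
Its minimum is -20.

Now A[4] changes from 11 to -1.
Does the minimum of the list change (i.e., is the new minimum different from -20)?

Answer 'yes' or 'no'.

Answer: no

Derivation:
Old min = -20
Change: A[4] 11 -> -1
Changed element was NOT the min; min changes only if -1 < -20.
New min = -20; changed? no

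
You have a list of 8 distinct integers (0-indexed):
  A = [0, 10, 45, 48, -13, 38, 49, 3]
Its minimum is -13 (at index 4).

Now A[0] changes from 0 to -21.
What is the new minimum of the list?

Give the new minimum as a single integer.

Old min = -13 (at index 4)
Change: A[0] 0 -> -21
Changed element was NOT the old min.
  New min = min(old_min, new_val) = min(-13, -21) = -21

Answer: -21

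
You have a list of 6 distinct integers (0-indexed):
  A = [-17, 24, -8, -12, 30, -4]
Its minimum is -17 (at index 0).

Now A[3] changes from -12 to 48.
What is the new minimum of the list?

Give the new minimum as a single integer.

Old min = -17 (at index 0)
Change: A[3] -12 -> 48
Changed element was NOT the old min.
  New min = min(old_min, new_val) = min(-17, 48) = -17

Answer: -17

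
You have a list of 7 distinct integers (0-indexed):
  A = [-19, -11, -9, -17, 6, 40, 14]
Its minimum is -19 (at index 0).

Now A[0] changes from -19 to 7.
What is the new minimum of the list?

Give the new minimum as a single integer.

Answer: -17

Derivation:
Old min = -19 (at index 0)
Change: A[0] -19 -> 7
Changed element WAS the min. Need to check: is 7 still <= all others?
  Min of remaining elements: -17
  New min = min(7, -17) = -17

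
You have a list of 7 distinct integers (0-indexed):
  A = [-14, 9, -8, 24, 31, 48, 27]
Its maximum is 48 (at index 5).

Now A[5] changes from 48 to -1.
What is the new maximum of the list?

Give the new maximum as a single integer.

Answer: 31

Derivation:
Old max = 48 (at index 5)
Change: A[5] 48 -> -1
Changed element WAS the max -> may need rescan.
  Max of remaining elements: 31
  New max = max(-1, 31) = 31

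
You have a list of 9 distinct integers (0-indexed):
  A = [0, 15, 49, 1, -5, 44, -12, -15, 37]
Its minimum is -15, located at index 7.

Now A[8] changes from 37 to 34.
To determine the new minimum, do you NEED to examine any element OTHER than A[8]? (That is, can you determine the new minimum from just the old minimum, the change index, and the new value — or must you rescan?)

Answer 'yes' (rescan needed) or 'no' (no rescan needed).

Answer: no

Derivation:
Old min = -15 at index 7
Change at index 8: 37 -> 34
Index 8 was NOT the min. New min = min(-15, 34). No rescan of other elements needed.
Needs rescan: no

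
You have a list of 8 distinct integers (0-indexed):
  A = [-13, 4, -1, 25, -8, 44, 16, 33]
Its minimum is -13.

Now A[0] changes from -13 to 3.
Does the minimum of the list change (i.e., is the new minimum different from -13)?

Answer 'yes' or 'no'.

Answer: yes

Derivation:
Old min = -13
Change: A[0] -13 -> 3
Changed element was the min; new min must be rechecked.
New min = -8; changed? yes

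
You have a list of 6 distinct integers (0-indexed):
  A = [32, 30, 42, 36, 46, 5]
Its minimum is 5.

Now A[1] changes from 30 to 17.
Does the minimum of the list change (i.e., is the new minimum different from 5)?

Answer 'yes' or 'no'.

Answer: no

Derivation:
Old min = 5
Change: A[1] 30 -> 17
Changed element was NOT the min; min changes only if 17 < 5.
New min = 5; changed? no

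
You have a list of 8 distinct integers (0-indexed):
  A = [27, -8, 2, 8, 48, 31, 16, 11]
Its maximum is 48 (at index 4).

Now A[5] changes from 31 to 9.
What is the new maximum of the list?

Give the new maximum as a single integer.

Answer: 48

Derivation:
Old max = 48 (at index 4)
Change: A[5] 31 -> 9
Changed element was NOT the old max.
  New max = max(old_max, new_val) = max(48, 9) = 48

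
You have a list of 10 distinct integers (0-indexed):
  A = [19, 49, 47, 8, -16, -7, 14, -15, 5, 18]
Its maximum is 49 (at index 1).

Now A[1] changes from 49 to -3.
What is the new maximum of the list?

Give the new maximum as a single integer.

Old max = 49 (at index 1)
Change: A[1] 49 -> -3
Changed element WAS the max -> may need rescan.
  Max of remaining elements: 47
  New max = max(-3, 47) = 47

Answer: 47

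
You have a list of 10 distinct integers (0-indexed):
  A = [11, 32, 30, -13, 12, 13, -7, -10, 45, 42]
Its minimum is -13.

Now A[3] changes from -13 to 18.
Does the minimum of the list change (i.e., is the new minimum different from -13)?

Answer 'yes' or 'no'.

Answer: yes

Derivation:
Old min = -13
Change: A[3] -13 -> 18
Changed element was the min; new min must be rechecked.
New min = -10; changed? yes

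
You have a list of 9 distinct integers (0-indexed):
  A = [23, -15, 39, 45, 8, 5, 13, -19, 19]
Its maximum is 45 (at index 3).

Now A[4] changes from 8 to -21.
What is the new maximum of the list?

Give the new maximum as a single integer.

Old max = 45 (at index 3)
Change: A[4] 8 -> -21
Changed element was NOT the old max.
  New max = max(old_max, new_val) = max(45, -21) = 45

Answer: 45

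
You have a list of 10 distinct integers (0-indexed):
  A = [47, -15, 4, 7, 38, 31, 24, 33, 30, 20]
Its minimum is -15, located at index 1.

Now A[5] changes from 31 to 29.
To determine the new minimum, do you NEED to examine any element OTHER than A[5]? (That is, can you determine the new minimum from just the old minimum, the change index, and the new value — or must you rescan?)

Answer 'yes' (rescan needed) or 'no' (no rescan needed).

Answer: no

Derivation:
Old min = -15 at index 1
Change at index 5: 31 -> 29
Index 5 was NOT the min. New min = min(-15, 29). No rescan of other elements needed.
Needs rescan: no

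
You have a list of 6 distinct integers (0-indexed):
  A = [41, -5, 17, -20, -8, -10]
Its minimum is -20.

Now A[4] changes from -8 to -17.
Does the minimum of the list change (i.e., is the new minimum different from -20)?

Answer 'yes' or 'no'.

Answer: no

Derivation:
Old min = -20
Change: A[4] -8 -> -17
Changed element was NOT the min; min changes only if -17 < -20.
New min = -20; changed? no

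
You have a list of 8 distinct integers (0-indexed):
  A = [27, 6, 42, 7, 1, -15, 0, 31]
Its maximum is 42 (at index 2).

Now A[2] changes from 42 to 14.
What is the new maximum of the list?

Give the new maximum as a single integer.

Answer: 31

Derivation:
Old max = 42 (at index 2)
Change: A[2] 42 -> 14
Changed element WAS the max -> may need rescan.
  Max of remaining elements: 31
  New max = max(14, 31) = 31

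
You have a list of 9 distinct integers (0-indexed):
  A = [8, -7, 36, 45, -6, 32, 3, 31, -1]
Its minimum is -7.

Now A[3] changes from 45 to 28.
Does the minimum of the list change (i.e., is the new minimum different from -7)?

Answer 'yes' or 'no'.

Old min = -7
Change: A[3] 45 -> 28
Changed element was NOT the min; min changes only if 28 < -7.
New min = -7; changed? no

Answer: no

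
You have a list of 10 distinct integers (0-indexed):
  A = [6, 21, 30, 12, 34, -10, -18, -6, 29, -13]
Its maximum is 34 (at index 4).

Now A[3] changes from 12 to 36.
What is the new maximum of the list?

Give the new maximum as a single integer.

Answer: 36

Derivation:
Old max = 34 (at index 4)
Change: A[3] 12 -> 36
Changed element was NOT the old max.
  New max = max(old_max, new_val) = max(34, 36) = 36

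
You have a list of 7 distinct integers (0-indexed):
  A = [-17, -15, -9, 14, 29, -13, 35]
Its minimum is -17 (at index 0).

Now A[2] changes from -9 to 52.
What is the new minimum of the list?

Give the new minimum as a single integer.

Old min = -17 (at index 0)
Change: A[2] -9 -> 52
Changed element was NOT the old min.
  New min = min(old_min, new_val) = min(-17, 52) = -17

Answer: -17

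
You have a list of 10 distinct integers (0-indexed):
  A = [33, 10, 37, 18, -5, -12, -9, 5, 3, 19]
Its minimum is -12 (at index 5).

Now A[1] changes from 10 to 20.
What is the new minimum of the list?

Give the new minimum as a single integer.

Answer: -12

Derivation:
Old min = -12 (at index 5)
Change: A[1] 10 -> 20
Changed element was NOT the old min.
  New min = min(old_min, new_val) = min(-12, 20) = -12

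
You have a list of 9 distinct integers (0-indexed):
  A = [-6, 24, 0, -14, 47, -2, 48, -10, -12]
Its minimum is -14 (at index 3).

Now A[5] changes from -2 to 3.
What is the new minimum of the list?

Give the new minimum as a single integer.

Answer: -14

Derivation:
Old min = -14 (at index 3)
Change: A[5] -2 -> 3
Changed element was NOT the old min.
  New min = min(old_min, new_val) = min(-14, 3) = -14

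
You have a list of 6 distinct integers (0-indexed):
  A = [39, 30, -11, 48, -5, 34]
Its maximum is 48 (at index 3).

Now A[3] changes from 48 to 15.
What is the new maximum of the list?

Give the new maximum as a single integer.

Answer: 39

Derivation:
Old max = 48 (at index 3)
Change: A[3] 48 -> 15
Changed element WAS the max -> may need rescan.
  Max of remaining elements: 39
  New max = max(15, 39) = 39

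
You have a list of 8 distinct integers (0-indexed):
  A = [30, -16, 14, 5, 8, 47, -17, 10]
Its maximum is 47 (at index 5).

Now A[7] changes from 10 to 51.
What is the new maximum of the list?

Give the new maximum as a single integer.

Answer: 51

Derivation:
Old max = 47 (at index 5)
Change: A[7] 10 -> 51
Changed element was NOT the old max.
  New max = max(old_max, new_val) = max(47, 51) = 51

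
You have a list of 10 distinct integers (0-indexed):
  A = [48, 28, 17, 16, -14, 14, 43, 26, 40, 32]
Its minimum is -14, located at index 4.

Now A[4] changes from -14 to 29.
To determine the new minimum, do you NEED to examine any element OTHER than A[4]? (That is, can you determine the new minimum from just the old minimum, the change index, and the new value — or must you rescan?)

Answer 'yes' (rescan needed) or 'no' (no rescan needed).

Answer: yes

Derivation:
Old min = -14 at index 4
Change at index 4: -14 -> 29
Index 4 WAS the min and new value 29 > old min -14. Must rescan other elements to find the new min.
Needs rescan: yes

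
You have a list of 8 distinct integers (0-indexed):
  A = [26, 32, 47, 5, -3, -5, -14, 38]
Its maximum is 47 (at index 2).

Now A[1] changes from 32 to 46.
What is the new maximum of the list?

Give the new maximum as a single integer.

Old max = 47 (at index 2)
Change: A[1] 32 -> 46
Changed element was NOT the old max.
  New max = max(old_max, new_val) = max(47, 46) = 47

Answer: 47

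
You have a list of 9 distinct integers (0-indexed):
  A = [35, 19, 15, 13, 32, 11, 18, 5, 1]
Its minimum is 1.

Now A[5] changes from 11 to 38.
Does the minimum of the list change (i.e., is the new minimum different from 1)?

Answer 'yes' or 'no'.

Old min = 1
Change: A[5] 11 -> 38
Changed element was NOT the min; min changes only if 38 < 1.
New min = 1; changed? no

Answer: no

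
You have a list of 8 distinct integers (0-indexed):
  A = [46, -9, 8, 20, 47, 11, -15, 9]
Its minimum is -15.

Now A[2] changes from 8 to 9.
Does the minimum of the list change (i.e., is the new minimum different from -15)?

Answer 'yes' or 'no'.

Answer: no

Derivation:
Old min = -15
Change: A[2] 8 -> 9
Changed element was NOT the min; min changes only if 9 < -15.
New min = -15; changed? no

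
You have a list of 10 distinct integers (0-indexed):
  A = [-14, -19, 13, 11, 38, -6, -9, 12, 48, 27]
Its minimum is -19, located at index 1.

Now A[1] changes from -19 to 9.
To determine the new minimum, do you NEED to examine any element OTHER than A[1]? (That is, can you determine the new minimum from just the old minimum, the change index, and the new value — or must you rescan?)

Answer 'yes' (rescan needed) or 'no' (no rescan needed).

Old min = -19 at index 1
Change at index 1: -19 -> 9
Index 1 WAS the min and new value 9 > old min -19. Must rescan other elements to find the new min.
Needs rescan: yes

Answer: yes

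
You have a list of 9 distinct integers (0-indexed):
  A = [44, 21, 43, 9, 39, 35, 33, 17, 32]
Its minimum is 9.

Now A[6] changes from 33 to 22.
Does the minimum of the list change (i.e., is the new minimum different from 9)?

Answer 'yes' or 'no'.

Answer: no

Derivation:
Old min = 9
Change: A[6] 33 -> 22
Changed element was NOT the min; min changes only if 22 < 9.
New min = 9; changed? no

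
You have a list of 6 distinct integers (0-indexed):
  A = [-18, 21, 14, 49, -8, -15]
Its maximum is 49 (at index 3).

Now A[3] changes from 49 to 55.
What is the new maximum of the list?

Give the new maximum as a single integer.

Answer: 55

Derivation:
Old max = 49 (at index 3)
Change: A[3] 49 -> 55
Changed element WAS the max -> may need rescan.
  Max of remaining elements: 21
  New max = max(55, 21) = 55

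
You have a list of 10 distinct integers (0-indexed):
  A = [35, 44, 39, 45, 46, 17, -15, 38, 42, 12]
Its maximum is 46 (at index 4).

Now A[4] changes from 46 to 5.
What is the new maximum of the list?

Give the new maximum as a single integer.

Answer: 45

Derivation:
Old max = 46 (at index 4)
Change: A[4] 46 -> 5
Changed element WAS the max -> may need rescan.
  Max of remaining elements: 45
  New max = max(5, 45) = 45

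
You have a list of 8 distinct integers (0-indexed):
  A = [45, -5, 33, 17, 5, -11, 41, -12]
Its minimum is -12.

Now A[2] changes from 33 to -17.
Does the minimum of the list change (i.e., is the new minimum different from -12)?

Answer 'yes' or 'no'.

Answer: yes

Derivation:
Old min = -12
Change: A[2] 33 -> -17
Changed element was NOT the min; min changes only if -17 < -12.
New min = -17; changed? yes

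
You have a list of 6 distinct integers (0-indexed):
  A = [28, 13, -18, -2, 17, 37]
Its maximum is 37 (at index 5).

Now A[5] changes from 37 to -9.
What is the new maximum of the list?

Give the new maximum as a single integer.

Old max = 37 (at index 5)
Change: A[5] 37 -> -9
Changed element WAS the max -> may need rescan.
  Max of remaining elements: 28
  New max = max(-9, 28) = 28

Answer: 28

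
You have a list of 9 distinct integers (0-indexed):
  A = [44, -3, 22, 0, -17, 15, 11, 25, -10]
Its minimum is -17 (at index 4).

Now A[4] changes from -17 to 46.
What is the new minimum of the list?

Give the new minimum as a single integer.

Answer: -10

Derivation:
Old min = -17 (at index 4)
Change: A[4] -17 -> 46
Changed element WAS the min. Need to check: is 46 still <= all others?
  Min of remaining elements: -10
  New min = min(46, -10) = -10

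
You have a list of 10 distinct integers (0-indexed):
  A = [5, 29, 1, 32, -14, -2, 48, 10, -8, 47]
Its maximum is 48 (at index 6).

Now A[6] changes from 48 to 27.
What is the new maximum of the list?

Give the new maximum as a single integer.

Old max = 48 (at index 6)
Change: A[6] 48 -> 27
Changed element WAS the max -> may need rescan.
  Max of remaining elements: 47
  New max = max(27, 47) = 47

Answer: 47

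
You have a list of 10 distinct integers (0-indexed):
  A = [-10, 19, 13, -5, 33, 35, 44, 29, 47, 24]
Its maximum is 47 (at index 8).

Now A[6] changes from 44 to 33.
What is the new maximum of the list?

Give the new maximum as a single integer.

Old max = 47 (at index 8)
Change: A[6] 44 -> 33
Changed element was NOT the old max.
  New max = max(old_max, new_val) = max(47, 33) = 47

Answer: 47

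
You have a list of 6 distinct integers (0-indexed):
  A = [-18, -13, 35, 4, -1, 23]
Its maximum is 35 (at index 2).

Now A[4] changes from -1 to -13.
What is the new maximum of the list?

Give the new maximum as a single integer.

Old max = 35 (at index 2)
Change: A[4] -1 -> -13
Changed element was NOT the old max.
  New max = max(old_max, new_val) = max(35, -13) = 35

Answer: 35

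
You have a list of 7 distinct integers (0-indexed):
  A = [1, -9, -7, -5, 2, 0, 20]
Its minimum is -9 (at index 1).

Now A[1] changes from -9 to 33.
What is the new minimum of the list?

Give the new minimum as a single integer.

Answer: -7

Derivation:
Old min = -9 (at index 1)
Change: A[1] -9 -> 33
Changed element WAS the min. Need to check: is 33 still <= all others?
  Min of remaining elements: -7
  New min = min(33, -7) = -7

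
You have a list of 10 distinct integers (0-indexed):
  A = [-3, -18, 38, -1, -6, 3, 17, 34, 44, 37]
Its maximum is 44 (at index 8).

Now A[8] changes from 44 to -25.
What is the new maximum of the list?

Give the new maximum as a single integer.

Answer: 38

Derivation:
Old max = 44 (at index 8)
Change: A[8] 44 -> -25
Changed element WAS the max -> may need rescan.
  Max of remaining elements: 38
  New max = max(-25, 38) = 38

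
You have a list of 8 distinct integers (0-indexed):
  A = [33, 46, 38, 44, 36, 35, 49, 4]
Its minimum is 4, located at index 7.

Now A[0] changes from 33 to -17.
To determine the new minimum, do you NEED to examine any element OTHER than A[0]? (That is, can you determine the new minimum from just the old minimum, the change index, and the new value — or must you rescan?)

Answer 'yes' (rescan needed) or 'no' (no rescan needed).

Answer: no

Derivation:
Old min = 4 at index 7
Change at index 0: 33 -> -17
Index 0 was NOT the min. New min = min(4, -17). No rescan of other elements needed.
Needs rescan: no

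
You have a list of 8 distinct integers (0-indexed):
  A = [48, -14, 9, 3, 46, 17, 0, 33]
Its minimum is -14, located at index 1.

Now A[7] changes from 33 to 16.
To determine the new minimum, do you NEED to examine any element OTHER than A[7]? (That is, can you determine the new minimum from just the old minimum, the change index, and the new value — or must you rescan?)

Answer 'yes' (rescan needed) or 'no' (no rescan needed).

Answer: no

Derivation:
Old min = -14 at index 1
Change at index 7: 33 -> 16
Index 7 was NOT the min. New min = min(-14, 16). No rescan of other elements needed.
Needs rescan: no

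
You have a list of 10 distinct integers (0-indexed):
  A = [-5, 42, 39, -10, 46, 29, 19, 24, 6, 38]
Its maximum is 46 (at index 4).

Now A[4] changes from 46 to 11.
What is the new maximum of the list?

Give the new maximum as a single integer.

Answer: 42

Derivation:
Old max = 46 (at index 4)
Change: A[4] 46 -> 11
Changed element WAS the max -> may need rescan.
  Max of remaining elements: 42
  New max = max(11, 42) = 42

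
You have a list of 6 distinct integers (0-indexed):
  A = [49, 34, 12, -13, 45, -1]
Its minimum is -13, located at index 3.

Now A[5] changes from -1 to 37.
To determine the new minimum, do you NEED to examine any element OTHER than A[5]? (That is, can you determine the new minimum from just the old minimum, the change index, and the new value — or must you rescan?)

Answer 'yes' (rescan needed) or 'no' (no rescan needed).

Answer: no

Derivation:
Old min = -13 at index 3
Change at index 5: -1 -> 37
Index 5 was NOT the min. New min = min(-13, 37). No rescan of other elements needed.
Needs rescan: no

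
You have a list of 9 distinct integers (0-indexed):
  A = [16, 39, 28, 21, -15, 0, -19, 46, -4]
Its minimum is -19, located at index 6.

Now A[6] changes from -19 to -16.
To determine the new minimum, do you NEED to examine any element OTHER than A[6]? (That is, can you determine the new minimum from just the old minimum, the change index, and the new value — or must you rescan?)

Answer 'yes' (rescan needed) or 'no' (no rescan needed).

Old min = -19 at index 6
Change at index 6: -19 -> -16
Index 6 WAS the min and new value -16 > old min -19. Must rescan other elements to find the new min.
Needs rescan: yes

Answer: yes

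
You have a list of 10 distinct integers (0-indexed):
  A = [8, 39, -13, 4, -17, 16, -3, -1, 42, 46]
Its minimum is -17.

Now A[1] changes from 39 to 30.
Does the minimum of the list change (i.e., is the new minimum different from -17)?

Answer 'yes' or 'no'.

Answer: no

Derivation:
Old min = -17
Change: A[1] 39 -> 30
Changed element was NOT the min; min changes only if 30 < -17.
New min = -17; changed? no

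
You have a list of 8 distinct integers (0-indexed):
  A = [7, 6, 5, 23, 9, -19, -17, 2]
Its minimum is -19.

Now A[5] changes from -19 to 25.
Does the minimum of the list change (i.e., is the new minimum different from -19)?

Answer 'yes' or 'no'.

Old min = -19
Change: A[5] -19 -> 25
Changed element was the min; new min must be rechecked.
New min = -17; changed? yes

Answer: yes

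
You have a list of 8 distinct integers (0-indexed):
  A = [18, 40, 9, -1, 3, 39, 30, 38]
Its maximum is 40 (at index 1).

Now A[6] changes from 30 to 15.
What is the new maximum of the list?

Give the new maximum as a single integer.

Answer: 40

Derivation:
Old max = 40 (at index 1)
Change: A[6] 30 -> 15
Changed element was NOT the old max.
  New max = max(old_max, new_val) = max(40, 15) = 40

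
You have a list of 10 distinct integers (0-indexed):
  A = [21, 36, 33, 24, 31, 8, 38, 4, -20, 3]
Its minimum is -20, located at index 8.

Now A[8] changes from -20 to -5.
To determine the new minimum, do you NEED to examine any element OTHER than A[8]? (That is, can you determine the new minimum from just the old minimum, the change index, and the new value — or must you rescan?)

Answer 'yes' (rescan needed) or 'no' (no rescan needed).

Answer: yes

Derivation:
Old min = -20 at index 8
Change at index 8: -20 -> -5
Index 8 WAS the min and new value -5 > old min -20. Must rescan other elements to find the new min.
Needs rescan: yes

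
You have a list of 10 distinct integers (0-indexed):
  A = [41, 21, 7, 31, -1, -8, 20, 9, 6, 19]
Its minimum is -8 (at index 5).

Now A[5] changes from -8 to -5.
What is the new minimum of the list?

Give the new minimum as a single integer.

Answer: -5

Derivation:
Old min = -8 (at index 5)
Change: A[5] -8 -> -5
Changed element WAS the min. Need to check: is -5 still <= all others?
  Min of remaining elements: -1
  New min = min(-5, -1) = -5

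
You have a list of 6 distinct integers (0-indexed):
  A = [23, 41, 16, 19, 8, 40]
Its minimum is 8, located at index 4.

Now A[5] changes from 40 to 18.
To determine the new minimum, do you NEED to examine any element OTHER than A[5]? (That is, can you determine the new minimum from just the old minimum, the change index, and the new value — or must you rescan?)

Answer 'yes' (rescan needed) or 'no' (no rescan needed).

Old min = 8 at index 4
Change at index 5: 40 -> 18
Index 5 was NOT the min. New min = min(8, 18). No rescan of other elements needed.
Needs rescan: no

Answer: no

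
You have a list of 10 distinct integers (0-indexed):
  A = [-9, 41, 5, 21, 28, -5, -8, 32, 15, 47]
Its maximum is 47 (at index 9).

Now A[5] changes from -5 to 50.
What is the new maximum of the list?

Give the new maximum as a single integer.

Answer: 50

Derivation:
Old max = 47 (at index 9)
Change: A[5] -5 -> 50
Changed element was NOT the old max.
  New max = max(old_max, new_val) = max(47, 50) = 50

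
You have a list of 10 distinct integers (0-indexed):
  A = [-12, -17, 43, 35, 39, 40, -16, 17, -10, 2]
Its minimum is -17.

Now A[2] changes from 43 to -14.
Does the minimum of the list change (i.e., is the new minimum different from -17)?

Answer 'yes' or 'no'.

Answer: no

Derivation:
Old min = -17
Change: A[2] 43 -> -14
Changed element was NOT the min; min changes only if -14 < -17.
New min = -17; changed? no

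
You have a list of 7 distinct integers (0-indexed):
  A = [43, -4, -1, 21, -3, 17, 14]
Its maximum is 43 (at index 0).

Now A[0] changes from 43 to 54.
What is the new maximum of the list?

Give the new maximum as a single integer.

Answer: 54

Derivation:
Old max = 43 (at index 0)
Change: A[0] 43 -> 54
Changed element WAS the max -> may need rescan.
  Max of remaining elements: 21
  New max = max(54, 21) = 54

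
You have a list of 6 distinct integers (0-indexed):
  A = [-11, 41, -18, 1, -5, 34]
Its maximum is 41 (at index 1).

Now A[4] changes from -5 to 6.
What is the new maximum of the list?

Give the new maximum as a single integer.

Answer: 41

Derivation:
Old max = 41 (at index 1)
Change: A[4] -5 -> 6
Changed element was NOT the old max.
  New max = max(old_max, new_val) = max(41, 6) = 41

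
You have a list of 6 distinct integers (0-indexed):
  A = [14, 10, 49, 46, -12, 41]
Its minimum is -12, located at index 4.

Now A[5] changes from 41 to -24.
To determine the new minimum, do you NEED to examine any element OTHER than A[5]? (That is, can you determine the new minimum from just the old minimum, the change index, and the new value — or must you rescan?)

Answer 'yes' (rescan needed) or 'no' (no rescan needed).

Answer: no

Derivation:
Old min = -12 at index 4
Change at index 5: 41 -> -24
Index 5 was NOT the min. New min = min(-12, -24). No rescan of other elements needed.
Needs rescan: no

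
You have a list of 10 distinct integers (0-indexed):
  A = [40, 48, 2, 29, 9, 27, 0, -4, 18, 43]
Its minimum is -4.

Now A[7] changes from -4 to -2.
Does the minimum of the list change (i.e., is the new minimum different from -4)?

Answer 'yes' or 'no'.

Old min = -4
Change: A[7] -4 -> -2
Changed element was the min; new min must be rechecked.
New min = -2; changed? yes

Answer: yes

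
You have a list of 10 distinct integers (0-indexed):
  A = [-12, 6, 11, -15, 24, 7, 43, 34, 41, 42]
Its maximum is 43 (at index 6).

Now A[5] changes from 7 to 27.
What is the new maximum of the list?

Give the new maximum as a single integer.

Answer: 43

Derivation:
Old max = 43 (at index 6)
Change: A[5] 7 -> 27
Changed element was NOT the old max.
  New max = max(old_max, new_val) = max(43, 27) = 43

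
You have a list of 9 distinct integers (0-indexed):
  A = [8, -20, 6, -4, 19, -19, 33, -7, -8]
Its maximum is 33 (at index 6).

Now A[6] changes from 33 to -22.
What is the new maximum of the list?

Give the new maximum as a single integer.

Answer: 19

Derivation:
Old max = 33 (at index 6)
Change: A[6] 33 -> -22
Changed element WAS the max -> may need rescan.
  Max of remaining elements: 19
  New max = max(-22, 19) = 19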